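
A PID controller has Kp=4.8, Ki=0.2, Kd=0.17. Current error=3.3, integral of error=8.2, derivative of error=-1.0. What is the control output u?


u = Kp*e + Ki*int(e) + Kd*de/dt
= 4.8*3.3 + 0.2*8.2 + 0.17*(-1.0)
= 15.84 + 1.64 + -0.17
= 17.31


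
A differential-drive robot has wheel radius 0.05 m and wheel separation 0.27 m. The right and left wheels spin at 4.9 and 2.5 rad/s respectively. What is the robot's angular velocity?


vR = r*wR = 0.05*4.9 = 0.245 m/s
vL = r*wL = 0.05*2.5 = 0.125 m/s
v = (vR+vL)/2 = 0.185 m/s
omega = (vR-vL)/L = 0.4444 rad/s
angular velocity = 0.4444 rad/s


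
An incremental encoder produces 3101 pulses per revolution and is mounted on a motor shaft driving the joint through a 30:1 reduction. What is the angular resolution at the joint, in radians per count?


counts per rev = 3101
effective counts at joint = 3101 * 30 = 93030
resolution = 2*pi / 93030
= 6.7539e-05 rad/count


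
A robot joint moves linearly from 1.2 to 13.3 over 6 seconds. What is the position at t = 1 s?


s = t/T = 1/6 = 0.1667
p(t) = p0 + (pf-p0)*s
= 1.2 + (13.3 - 1.2) * 0.1667
= 3.2167


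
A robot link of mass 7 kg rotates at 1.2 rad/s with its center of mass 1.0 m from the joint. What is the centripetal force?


F = m * omega^2 * r
= 7 * 1.2^2 * 1.0
= 7 * 1.44 * 1.0
= 10.08 N


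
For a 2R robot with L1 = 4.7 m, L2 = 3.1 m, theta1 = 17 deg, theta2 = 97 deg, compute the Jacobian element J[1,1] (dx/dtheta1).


J[1,1] = -L1*sin(t1) - L2*sin(t1+t2)
= -4.7*sin(17) - 3.1*sin(114)
= -4.2061


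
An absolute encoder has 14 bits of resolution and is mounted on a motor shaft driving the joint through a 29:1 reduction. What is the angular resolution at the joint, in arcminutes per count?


counts = 2^14 = 16384
effective counts at joint = 16384 * 29 = 475136
resolution = 360*60 / 475136
= 0.0455 arcmin/count


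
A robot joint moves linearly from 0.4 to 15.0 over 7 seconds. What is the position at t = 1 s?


s = t/T = 1/7 = 0.1429
p(t) = p0 + (pf-p0)*s
= 0.4 + (15.0 - 0.4) * 0.1429
= 2.4857


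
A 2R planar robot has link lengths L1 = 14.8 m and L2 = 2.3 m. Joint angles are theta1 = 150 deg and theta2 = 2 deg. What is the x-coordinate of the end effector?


Convert angles to radians: theta1 = 2.618, theta2 = 0.0349
x = L1*cos(theta1) + L2*cos(theta1+theta2)
x = -12.8172 + -2.0308
x = -14.848


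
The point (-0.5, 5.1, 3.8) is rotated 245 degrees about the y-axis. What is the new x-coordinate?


Rotation about y-axis: x' = x*cos(theta) + z*sin(theta)
= -0.5 * -0.4226 + 3.8 * -0.9063
= -3.2327


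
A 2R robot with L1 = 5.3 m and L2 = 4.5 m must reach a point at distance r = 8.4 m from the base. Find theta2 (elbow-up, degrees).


cos(theta2) = (r^2 - L1^2 - L2^2) / (2*L1*L2)
cos(theta2) = (70.56 - 28.09 - 20.25) / 47.7
cos(theta2) = 0.465828
theta2 = 62.2362 degrees


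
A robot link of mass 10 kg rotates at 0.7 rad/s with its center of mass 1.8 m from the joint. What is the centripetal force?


F = m * omega^2 * r
= 10 * 0.7^2 * 1.8
= 10 * 0.49 * 1.8
= 8.82 N


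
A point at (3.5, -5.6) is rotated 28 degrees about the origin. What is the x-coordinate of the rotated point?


x' = x*cos(theta) - y*sin(theta)
cos(28 deg) = 0.8829, sin(28 deg) = 0.4695
x' = 3.5 * 0.8829 - -5.6 * 0.4695
= 3.0903 - -2.629
= 5.7194


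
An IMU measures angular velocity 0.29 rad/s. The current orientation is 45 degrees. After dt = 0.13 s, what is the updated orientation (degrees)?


delta_theta = w * dt = 0.29 * 0.13 = 0.0377 rad
= 2.1601 deg
theta_new = 45 + 2.1601 = 47.1601 deg


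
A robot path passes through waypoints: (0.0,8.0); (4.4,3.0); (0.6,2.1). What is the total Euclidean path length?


Segment lengths:
  seg1 = sqrt((4.4)^2 + (-5.0)^2) = 6.6603
  seg2 = sqrt((-3.8)^2 + (-0.9)^2) = 3.9051
Total = 10.5655


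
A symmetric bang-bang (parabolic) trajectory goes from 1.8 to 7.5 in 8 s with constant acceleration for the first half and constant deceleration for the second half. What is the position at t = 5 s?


Symmetric rest-to-rest: each phase covers (pf-p0)/2 in time T/2. 0.5*a*(T/2)^2 = (pf-p0)/2 => a = 4*(pf-p0)/T^2
a = 4*(7.5-1.8)/8^2 = 0.3563
t = 5 is in the deceleration phase (t > T/2).
p = pf - 0.5*a*(T-t)^2 = 7.5 - 0.5*0.3563*3^2
= 5.8969


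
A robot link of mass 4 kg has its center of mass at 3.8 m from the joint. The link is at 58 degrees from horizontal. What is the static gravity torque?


tau = m*g*L*cos(angle)
= 4 * 9.81 * 3.8 * cos(58 deg)
= 4 * 9.81 * 3.8 * 0.5299
= 79.0173 Nm


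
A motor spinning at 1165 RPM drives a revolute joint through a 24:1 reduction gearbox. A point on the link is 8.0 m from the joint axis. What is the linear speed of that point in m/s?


omega_motor = 1165 * 2*pi/60 = 121.9985 rad/s
omega_joint = omega_motor / 24 = 5.0833 rad/s
v = omega_joint * r = 5.0833 * 8.0
= 40.6662 m/s


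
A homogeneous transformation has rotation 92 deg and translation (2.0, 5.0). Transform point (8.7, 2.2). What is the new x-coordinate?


x' = cos(theta)*px - sin(theta)*py + tx
= -0.0349*8.7 - 0.9994*2.2 + 2.0
= -0.5023


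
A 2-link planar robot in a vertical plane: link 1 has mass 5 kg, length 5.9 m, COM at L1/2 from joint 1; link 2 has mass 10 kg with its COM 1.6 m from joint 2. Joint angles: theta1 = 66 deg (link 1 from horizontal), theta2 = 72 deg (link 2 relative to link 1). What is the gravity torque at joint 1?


Horizontal distance from joint 1 to link-1 COM:
  x_c1 = (L1/2)*cos(t1) = 2.95 * 0.4067 = 1.1999 m
Horizontal distance from joint 1 to link-2 COM:
  x_c2 = L1*cos(t1) + Lc2*cos(t1+t2)
       = 5.9*0.4067 + 1.6*-0.7431 = 1.2107 m
tau1 = m1*g*x_c1 + m2*g*x_c2
     = 5*9.81*1.1999 + 10*9.81*1.2107
     = 58.8538 + 118.7711
     = 177.6249 Nm


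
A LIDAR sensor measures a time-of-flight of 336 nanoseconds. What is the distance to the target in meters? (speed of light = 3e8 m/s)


tof = 336 ns = 3.36e-07 s
dist = c * tof / 2
= 3e8 * 3.36e-07 / 2
= 50.4 m


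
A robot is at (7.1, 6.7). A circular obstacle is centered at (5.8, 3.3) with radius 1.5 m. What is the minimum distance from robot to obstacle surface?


center_dist = sqrt((7.1-5.8)^2 + (6.7-3.3)^2)
= sqrt(1.69 + 11.56)
= 3.6401
min_dist = center_dist - radius = 3.6401 - 1.5 = 2.1401 m


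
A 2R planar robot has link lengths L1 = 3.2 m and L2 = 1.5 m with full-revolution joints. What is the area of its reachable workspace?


r_max = L1 + L2 = 4.7 m
r_min = |L1 - L2| = 1.7 m
Area = pi*(r_max^2 - r_min^2)
= pi*(22.09 - 2.89)
= pi * 19.2
= 60.3186 m^2


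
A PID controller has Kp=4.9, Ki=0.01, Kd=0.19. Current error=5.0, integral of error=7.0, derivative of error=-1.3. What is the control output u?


u = Kp*e + Ki*int(e) + Kd*de/dt
= 4.9*5.0 + 0.01*7.0 + 0.19*(-1.3)
= 24.5 + 0.07 + -0.247
= 24.323


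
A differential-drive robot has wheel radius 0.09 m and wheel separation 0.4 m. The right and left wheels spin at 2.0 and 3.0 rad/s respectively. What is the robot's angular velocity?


vR = r*wR = 0.09*2.0 = 0.18 m/s
vL = r*wL = 0.09*3.0 = 0.27 m/s
v = (vR+vL)/2 = 0.225 m/s
omega = (vR-vL)/L = -0.225 rad/s
angular velocity = -0.225 rad/s


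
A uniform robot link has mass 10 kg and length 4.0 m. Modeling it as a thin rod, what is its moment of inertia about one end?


I = (1/3) * m * L^2
= (1/3) * 10 * 4.0^2
= 0.333333 * 10 * 16.0
= 53.3333 kg*m^2


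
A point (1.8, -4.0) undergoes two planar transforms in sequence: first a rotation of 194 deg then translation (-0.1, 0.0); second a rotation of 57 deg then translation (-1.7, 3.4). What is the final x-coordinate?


After transform 1:
x1 = cos(194)*1.8 - sin(194)*-4.0 + -0.1 = -2.8142
y1 = sin(194)*1.8 + cos(194)*-4.0 + 0.0 = 3.4457
After transform 2:
x2 = cos(57)*-2.8142 - sin(57)*3.4457 + -1.7
= -6.1226


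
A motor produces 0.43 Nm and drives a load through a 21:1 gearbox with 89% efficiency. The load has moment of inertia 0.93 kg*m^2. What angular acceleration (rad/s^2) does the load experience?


tau_out = tau_motor * N * eta
= 0.43 * 21 * 0.89 = 8.0367 Nm
alpha = tau_out / I = 8.0367 / 0.93
= 8.6416 rad/s^2


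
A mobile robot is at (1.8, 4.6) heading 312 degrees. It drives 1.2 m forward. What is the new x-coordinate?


x_new = x0 + d*cos(theta)
= 1.8 + 1.2*cos(312)
= 1.8 + 0.803
= 2.603


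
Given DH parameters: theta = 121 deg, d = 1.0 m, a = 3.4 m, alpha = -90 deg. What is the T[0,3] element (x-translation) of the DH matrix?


T[0,3] = a * cos(theta)
= 3.4 * cos(121 deg)
= 3.4 * -0.515
= -1.7511


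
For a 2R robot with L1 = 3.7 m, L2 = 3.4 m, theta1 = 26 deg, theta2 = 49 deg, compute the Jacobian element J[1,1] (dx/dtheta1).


J[1,1] = -L1*sin(t1) - L2*sin(t1+t2)
= -3.7*sin(26) - 3.4*sin(75)
= -4.9061


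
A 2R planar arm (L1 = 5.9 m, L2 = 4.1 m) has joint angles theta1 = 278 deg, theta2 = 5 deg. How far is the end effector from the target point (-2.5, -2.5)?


End effector via forward kinematics:
x = L1*cos(t1) + L2*cos(t1+t2) = 1.7434
y = L1*sin(t1) + L2*sin(t1+t2) = -9.8375
Distance to target:
d = sqrt((-2.5 - 1.7434)^2 + (-2.5 - -9.8375)^2)
= sqrt(18.0066 + 53.8389)
= 8.4762 m


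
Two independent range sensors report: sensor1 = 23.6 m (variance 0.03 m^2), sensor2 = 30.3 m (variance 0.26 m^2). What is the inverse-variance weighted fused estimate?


w1 = (1/var1) / (1/var1 + 1/var2)
   = 33.3333 / (33.3333 + 3.8462) = 0.8966
w2 = 1 - w1 = 0.1034
fused = w1*s1 + w2*s2 = 21.1586 + 3.1345
= 24.2931 m


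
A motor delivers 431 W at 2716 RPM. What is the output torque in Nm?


omega = 2716 * 2*pi/60 = 284.4189 rad/s
tau = P / omega = 431 / 284.4189
= 1.5154 Nm


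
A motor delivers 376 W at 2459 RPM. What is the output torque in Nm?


omega = 2459 * 2*pi/60 = 257.5059 rad/s
tau = P / omega = 376 / 257.5059
= 1.4602 Nm


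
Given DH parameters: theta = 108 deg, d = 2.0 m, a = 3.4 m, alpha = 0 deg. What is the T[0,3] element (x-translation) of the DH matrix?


T[0,3] = a * cos(theta)
= 3.4 * cos(108 deg)
= 3.4 * -0.309
= -1.0507


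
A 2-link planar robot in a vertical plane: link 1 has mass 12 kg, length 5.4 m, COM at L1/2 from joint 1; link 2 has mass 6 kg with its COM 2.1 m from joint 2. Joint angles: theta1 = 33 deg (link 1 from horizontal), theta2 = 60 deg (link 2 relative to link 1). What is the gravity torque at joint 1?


Horizontal distance from joint 1 to link-1 COM:
  x_c1 = (L1/2)*cos(t1) = 2.7 * 0.8387 = 2.2644 m
Horizontal distance from joint 1 to link-2 COM:
  x_c2 = L1*cos(t1) + Lc2*cos(t1+t2)
       = 5.4*0.8387 + 2.1*-0.0523 = 4.4189 m
tau1 = m1*g*x_c1 + m2*g*x_c2
     = 12*9.81*2.2644 + 6*9.81*4.4189
     = 266.5664 + 260.0974
     = 526.6638 Nm


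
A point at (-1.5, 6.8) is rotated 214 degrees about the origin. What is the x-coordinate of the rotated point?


x' = x*cos(theta) - y*sin(theta)
cos(214 deg) = -0.829, sin(214 deg) = -0.5592
x' = -1.5 * -0.829 - 6.8 * -0.5592
= 1.2436 - -3.8025
= 5.0461


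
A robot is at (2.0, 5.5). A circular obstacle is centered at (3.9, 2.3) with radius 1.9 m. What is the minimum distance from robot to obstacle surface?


center_dist = sqrt((2.0-3.9)^2 + (5.5-2.3)^2)
= sqrt(3.61 + 10.24)
= 3.7216
min_dist = center_dist - radius = 3.7216 - 1.9 = 1.8216 m


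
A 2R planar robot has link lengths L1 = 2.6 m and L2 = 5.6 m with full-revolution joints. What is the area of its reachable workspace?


r_max = L1 + L2 = 8.2 m
r_min = |L1 - L2| = 3.0 m
Area = pi*(r_max^2 - r_min^2)
= pi*(67.24 - 9.0)
= pi * 58.24
= 182.9664 m^2


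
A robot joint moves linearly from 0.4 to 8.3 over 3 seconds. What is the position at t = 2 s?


s = t/T = 2/3 = 0.6667
p(t) = p0 + (pf-p0)*s
= 0.4 + (8.3 - 0.4) * 0.6667
= 5.6667


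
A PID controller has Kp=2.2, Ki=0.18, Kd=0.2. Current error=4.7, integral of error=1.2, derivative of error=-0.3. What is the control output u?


u = Kp*e + Ki*int(e) + Kd*de/dt
= 2.2*4.7 + 0.18*1.2 + 0.2*(-0.3)
= 10.34 + 0.216 + -0.06
= 10.496


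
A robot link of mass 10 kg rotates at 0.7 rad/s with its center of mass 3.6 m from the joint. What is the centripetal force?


F = m * omega^2 * r
= 10 * 0.7^2 * 3.6
= 10 * 0.49 * 3.6
= 17.64 N


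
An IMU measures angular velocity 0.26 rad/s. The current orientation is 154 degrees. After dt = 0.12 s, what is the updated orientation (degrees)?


delta_theta = w * dt = 0.26 * 0.12 = 0.0312 rad
= 1.7876 deg
theta_new = 154 + 1.7876 = 155.7876 deg


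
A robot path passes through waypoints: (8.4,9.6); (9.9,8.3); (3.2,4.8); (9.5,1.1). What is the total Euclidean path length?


Segment lengths:
  seg1 = sqrt((1.5)^2 + (-1.3)^2) = 1.9849
  seg2 = sqrt((-6.7)^2 + (-3.5)^2) = 7.5591
  seg3 = sqrt((6.3)^2 + (-3.7)^2) = 7.3062
Total = 16.8502


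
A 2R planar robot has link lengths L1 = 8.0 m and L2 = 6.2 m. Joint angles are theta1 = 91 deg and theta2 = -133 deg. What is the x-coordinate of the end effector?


Convert angles to radians: theta1 = 1.5882, theta2 = -2.3213
x = L1*cos(theta1) + L2*cos(theta1+theta2)
x = -0.1396 + 4.6075
x = 4.4679


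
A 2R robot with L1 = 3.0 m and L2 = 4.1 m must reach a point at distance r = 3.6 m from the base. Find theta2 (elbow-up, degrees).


cos(theta2) = (r^2 - L1^2 - L2^2) / (2*L1*L2)
cos(theta2) = (12.96 - 9.0 - 16.81) / 24.6
cos(theta2) = -0.522358
theta2 = 121.4905 degrees


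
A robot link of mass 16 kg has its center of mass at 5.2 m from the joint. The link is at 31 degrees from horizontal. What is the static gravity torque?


tau = m*g*L*cos(angle)
= 16 * 9.81 * 5.2 * cos(31 deg)
= 16 * 9.81 * 5.2 * 0.8572
= 699.6131 Nm


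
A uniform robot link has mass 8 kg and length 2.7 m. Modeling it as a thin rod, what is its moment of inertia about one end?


I = (1/3) * m * L^2
= (1/3) * 8 * 2.7^2
= 0.333333 * 8 * 7.29
= 19.44 kg*m^2


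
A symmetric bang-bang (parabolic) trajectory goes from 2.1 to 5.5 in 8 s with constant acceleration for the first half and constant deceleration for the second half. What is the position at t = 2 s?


Symmetric rest-to-rest: each phase covers (pf-p0)/2 in time T/2. 0.5*a*(T/2)^2 = (pf-p0)/2 => a = 4*(pf-p0)/T^2
a = 4*(5.5-2.1)/8^2 = 0.2125
t = 2 is in the acceleration phase (t <= T/2).
p = p0 + 0.5*a*t^2 = 2.1 + 0.5*0.2125*2^2
= 2.525


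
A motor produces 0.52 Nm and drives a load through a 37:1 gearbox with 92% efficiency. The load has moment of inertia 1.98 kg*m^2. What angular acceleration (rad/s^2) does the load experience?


tau_out = tau_motor * N * eta
= 0.52 * 37 * 0.92 = 17.7008 Nm
alpha = tau_out / I = 17.7008 / 1.98
= 8.9398 rad/s^2


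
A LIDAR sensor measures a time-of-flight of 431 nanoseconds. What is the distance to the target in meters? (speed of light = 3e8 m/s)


tof = 431 ns = 4.31e-07 s
dist = c * tof / 2
= 3e8 * 4.31e-07 / 2
= 64.65 m


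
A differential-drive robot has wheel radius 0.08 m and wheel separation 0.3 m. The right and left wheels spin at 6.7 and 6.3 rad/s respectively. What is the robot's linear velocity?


vR = r*wR = 0.08*6.7 = 0.536 m/s
vL = r*wL = 0.08*6.3 = 0.504 m/s
v = (vR+vL)/2 = 0.52 m/s
omega = (vR-vL)/L = 0.1067 rad/s
linear velocity = 0.52 m/s


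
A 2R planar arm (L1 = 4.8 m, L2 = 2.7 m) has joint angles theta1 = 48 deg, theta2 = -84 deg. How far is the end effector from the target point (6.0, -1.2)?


End effector via forward kinematics:
x = L1*cos(t1) + L2*cos(t1+t2) = 5.3962
y = L1*sin(t1) + L2*sin(t1+t2) = 1.9801
Distance to target:
d = sqrt((6.0 - 5.3962)^2 + (-1.2 - 1.9801)^2)
= sqrt(0.3646 + 10.1129)
= 3.2369 m


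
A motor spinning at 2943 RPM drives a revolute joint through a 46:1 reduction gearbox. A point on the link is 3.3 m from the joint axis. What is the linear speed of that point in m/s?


omega_motor = 2943 * 2*pi/60 = 308.1902 rad/s
omega_joint = omega_motor / 46 = 6.6998 rad/s
v = omega_joint * r = 6.6998 * 3.3
= 22.1093 m/s


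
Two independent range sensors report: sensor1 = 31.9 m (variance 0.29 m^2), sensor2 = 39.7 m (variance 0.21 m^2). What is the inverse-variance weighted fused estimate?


w1 = (1/var1) / (1/var1 + 1/var2)
   = 3.4483 / (3.4483 + 4.7619) = 0.42
w2 = 1 - w1 = 0.58
fused = w1*s1 + w2*s2 = 13.398 + 23.026
= 36.424 m


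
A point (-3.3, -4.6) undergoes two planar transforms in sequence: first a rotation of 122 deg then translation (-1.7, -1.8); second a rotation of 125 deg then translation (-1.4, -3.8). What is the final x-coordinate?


After transform 1:
x1 = cos(122)*-3.3 - sin(122)*-4.6 + -1.7 = 3.9498
y1 = sin(122)*-3.3 + cos(122)*-4.6 + -1.8 = -2.1609
After transform 2:
x2 = cos(125)*3.9498 - sin(125)*-2.1609 + -1.4
= -1.8954


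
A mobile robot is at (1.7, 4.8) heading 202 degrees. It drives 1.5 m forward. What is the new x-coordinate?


x_new = x0 + d*cos(theta)
= 1.7 + 1.5*cos(202)
= 1.7 + -1.3908
= 0.3092


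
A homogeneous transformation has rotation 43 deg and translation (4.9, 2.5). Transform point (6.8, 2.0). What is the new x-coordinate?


x' = cos(theta)*px - sin(theta)*py + tx
= 0.7314*6.8 - 0.682*2.0 + 4.9
= 8.5092


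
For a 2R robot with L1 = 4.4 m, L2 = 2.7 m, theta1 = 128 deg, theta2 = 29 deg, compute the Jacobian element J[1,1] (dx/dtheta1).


J[1,1] = -L1*sin(t1) - L2*sin(t1+t2)
= -4.4*sin(128) - 2.7*sin(157)
= -4.5222


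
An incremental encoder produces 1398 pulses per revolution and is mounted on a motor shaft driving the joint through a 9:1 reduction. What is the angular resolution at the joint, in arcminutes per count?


counts per rev = 1398
effective counts at joint = 1398 * 9 = 12582
resolution = 360*60 / 12582
= 1.7167 arcmin/count


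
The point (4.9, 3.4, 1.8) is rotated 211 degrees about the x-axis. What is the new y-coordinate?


Rotation about x-axis: y' = y*cos(theta) - z*sin(theta)
= 3.4 * -0.8572 - 1.8 * -0.515
= -1.9873


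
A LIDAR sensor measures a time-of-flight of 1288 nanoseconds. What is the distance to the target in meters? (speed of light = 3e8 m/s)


tof = 1288 ns = 1.288e-06 s
dist = c * tof / 2
= 3e8 * 1.288e-06 / 2
= 193.2 m


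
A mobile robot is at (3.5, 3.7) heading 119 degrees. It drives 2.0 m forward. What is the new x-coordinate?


x_new = x0 + d*cos(theta)
= 3.5 + 2.0*cos(119)
= 3.5 + -0.9696
= 2.5304


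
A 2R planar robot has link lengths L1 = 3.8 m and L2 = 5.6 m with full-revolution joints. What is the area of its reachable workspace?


r_max = L1 + L2 = 9.4 m
r_min = |L1 - L2| = 1.8 m
Area = pi*(r_max^2 - r_min^2)
= pi*(88.36 - 3.24)
= pi * 85.12
= 267.4124 m^2


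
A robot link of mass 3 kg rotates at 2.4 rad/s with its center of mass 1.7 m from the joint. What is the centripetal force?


F = m * omega^2 * r
= 3 * 2.4^2 * 1.7
= 3 * 5.76 * 1.7
= 29.376 N


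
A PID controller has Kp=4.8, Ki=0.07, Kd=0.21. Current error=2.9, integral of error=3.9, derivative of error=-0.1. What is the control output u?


u = Kp*e + Ki*int(e) + Kd*de/dt
= 4.8*2.9 + 0.07*3.9 + 0.21*(-0.1)
= 13.92 + 0.273 + -0.021
= 14.172


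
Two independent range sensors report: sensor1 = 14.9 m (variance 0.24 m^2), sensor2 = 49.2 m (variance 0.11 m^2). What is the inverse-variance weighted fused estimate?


w1 = (1/var1) / (1/var1 + 1/var2)
   = 4.1667 / (4.1667 + 9.0909) = 0.3143
w2 = 1 - w1 = 0.6857
fused = w1*s1 + w2*s2 = 4.6829 + 33.7371
= 38.42 m


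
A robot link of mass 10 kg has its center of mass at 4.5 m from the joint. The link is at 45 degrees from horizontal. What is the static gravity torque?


tau = m*g*L*cos(angle)
= 10 * 9.81 * 4.5 * cos(45 deg)
= 10 * 9.81 * 4.5 * 0.7071
= 312.1523 Nm


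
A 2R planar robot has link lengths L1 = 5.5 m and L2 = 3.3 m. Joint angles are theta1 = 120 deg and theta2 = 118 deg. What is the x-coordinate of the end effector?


Convert angles to radians: theta1 = 2.0944, theta2 = 2.0595
x = L1*cos(theta1) + L2*cos(theta1+theta2)
x = -2.75 + -1.7487
x = -4.4987


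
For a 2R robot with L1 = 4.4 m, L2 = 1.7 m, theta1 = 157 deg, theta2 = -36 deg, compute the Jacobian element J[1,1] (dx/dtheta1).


J[1,1] = -L1*sin(t1) - L2*sin(t1+t2)
= -4.4*sin(157) - 1.7*sin(121)
= -3.1764


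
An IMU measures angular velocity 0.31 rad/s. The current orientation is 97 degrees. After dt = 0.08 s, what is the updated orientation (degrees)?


delta_theta = w * dt = 0.31 * 0.08 = 0.0248 rad
= 1.4209 deg
theta_new = 97 + 1.4209 = 98.4209 deg


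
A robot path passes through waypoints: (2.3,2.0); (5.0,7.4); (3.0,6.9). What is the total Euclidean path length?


Segment lengths:
  seg1 = sqrt((2.7)^2 + (5.4)^2) = 6.0374
  seg2 = sqrt((-2.0)^2 + (-0.5)^2) = 2.0616
Total = 8.0989


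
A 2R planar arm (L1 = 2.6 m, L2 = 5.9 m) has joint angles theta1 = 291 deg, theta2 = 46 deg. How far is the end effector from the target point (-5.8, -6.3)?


End effector via forward kinematics:
x = L1*cos(t1) + L2*cos(t1+t2) = 6.3627
y = L1*sin(t1) + L2*sin(t1+t2) = -4.7326
Distance to target:
d = sqrt((-5.8 - 6.3627)^2 + (-6.3 - -4.7326)^2)
= sqrt(147.9321 + 2.4567)
= 12.2633 m


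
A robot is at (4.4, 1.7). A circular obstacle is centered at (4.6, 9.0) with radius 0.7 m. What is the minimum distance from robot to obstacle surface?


center_dist = sqrt((4.4-4.6)^2 + (1.7-9.0)^2)
= sqrt(0.04 + 53.29)
= 7.3027
min_dist = center_dist - radius = 7.3027 - 0.7 = 6.6027 m


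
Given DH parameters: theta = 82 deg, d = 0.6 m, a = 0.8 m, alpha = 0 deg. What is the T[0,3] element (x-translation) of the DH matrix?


T[0,3] = a * cos(theta)
= 0.8 * cos(82 deg)
= 0.8 * 0.1392
= 0.1113


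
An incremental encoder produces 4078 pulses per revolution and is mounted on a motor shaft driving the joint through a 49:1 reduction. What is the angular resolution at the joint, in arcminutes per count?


counts per rev = 4078
effective counts at joint = 4078 * 49 = 199822
resolution = 360*60 / 199822
= 0.1081 arcmin/count


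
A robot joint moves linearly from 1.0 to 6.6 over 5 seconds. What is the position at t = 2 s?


s = t/T = 2/5 = 0.4
p(t) = p0 + (pf-p0)*s
= 1.0 + (6.6 - 1.0) * 0.4
= 3.24


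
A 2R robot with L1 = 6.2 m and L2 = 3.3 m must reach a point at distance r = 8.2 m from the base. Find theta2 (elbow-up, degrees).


cos(theta2) = (r^2 - L1^2 - L2^2) / (2*L1*L2)
cos(theta2) = (67.24 - 38.44 - 10.89) / 40.92
cos(theta2) = 0.437683
theta2 = 64.0438 degrees


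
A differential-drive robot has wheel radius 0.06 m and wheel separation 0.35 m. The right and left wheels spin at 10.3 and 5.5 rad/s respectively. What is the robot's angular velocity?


vR = r*wR = 0.06*10.3 = 0.618 m/s
vL = r*wL = 0.06*5.5 = 0.33 m/s
v = (vR+vL)/2 = 0.474 m/s
omega = (vR-vL)/L = 0.8229 rad/s
angular velocity = 0.8229 rad/s


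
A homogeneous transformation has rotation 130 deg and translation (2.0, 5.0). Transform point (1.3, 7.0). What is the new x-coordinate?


x' = cos(theta)*px - sin(theta)*py + tx
= -0.6428*1.3 - 0.766*7.0 + 2.0
= -4.1979


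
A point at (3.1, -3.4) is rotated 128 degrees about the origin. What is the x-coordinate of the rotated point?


x' = x*cos(theta) - y*sin(theta)
cos(128 deg) = -0.6157, sin(128 deg) = 0.788
x' = 3.1 * -0.6157 - -3.4 * 0.788
= -1.9086 - -2.6792
= 0.7707


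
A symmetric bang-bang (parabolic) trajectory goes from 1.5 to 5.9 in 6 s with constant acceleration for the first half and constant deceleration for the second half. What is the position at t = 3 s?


Symmetric rest-to-rest: each phase covers (pf-p0)/2 in time T/2. 0.5*a*(T/2)^2 = (pf-p0)/2 => a = 4*(pf-p0)/T^2
a = 4*(5.9-1.5)/6^2 = 0.4889
t = 3 is in the acceleration phase (t <= T/2).
p = p0 + 0.5*a*t^2 = 1.5 + 0.5*0.4889*3^2
= 3.7


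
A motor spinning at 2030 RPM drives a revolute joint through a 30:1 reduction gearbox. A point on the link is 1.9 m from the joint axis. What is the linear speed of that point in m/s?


omega_motor = 2030 * 2*pi/60 = 212.5811 rad/s
omega_joint = omega_motor / 30 = 7.086 rad/s
v = omega_joint * r = 7.086 * 1.9
= 13.4635 m/s


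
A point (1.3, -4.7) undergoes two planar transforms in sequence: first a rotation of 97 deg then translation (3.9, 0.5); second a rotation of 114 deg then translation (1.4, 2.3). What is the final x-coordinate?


After transform 1:
x1 = cos(97)*1.3 - sin(97)*-4.7 + 3.9 = 8.4065
y1 = sin(97)*1.3 + cos(97)*-4.7 + 0.5 = 2.3631
After transform 2:
x2 = cos(114)*8.4065 - sin(114)*2.3631 + 1.4
= -4.178


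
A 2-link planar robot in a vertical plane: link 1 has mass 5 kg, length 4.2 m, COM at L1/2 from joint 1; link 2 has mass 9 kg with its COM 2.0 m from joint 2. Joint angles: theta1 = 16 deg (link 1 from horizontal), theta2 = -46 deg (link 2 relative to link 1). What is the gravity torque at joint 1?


Horizontal distance from joint 1 to link-1 COM:
  x_c1 = (L1/2)*cos(t1) = 2.1 * 0.9613 = 2.0186 m
Horizontal distance from joint 1 to link-2 COM:
  x_c2 = L1*cos(t1) + Lc2*cos(t1+t2)
       = 4.2*0.9613 + 2.0*0.866 = 5.7693 m
tau1 = m1*g*x_c1 + m2*g*x_c2
     = 5*9.81*2.0186 + 9*9.81*5.7693
     = 99.0148 + 509.3759
     = 608.3907 Nm


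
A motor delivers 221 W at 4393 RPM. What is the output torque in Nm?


omega = 4393 * 2*pi/60 = 460.0339 rad/s
tau = P / omega = 221 / 460.0339
= 0.4804 Nm


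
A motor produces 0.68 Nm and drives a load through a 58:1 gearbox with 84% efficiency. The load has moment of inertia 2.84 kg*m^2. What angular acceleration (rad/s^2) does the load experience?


tau_out = tau_motor * N * eta
= 0.68 * 58 * 0.84 = 33.1296 Nm
alpha = tau_out / I = 33.1296 / 2.84
= 11.6654 rad/s^2


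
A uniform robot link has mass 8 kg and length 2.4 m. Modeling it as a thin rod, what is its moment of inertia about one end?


I = (1/3) * m * L^2
= (1/3) * 8 * 2.4^2
= 0.333333 * 8 * 5.76
= 15.36 kg*m^2


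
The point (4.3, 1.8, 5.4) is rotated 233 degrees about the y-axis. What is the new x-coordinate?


Rotation about y-axis: x' = x*cos(theta) + z*sin(theta)
= 4.3 * -0.6018 + 5.4 * -0.7986
= -6.9004


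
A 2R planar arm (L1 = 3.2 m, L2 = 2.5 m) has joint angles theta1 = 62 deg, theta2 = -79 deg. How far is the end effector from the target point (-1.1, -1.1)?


End effector via forward kinematics:
x = L1*cos(t1) + L2*cos(t1+t2) = 3.8931
y = L1*sin(t1) + L2*sin(t1+t2) = 2.0945
Distance to target:
d = sqrt((-1.1 - 3.8931)^2 + (-1.1 - 2.0945)^2)
= sqrt(24.9308 + 10.2048)
= 5.9275 m


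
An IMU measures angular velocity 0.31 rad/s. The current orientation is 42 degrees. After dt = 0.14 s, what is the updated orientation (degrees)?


delta_theta = w * dt = 0.31 * 0.14 = 0.0434 rad
= 2.4866 deg
theta_new = 42 + 2.4866 = 44.4866 deg


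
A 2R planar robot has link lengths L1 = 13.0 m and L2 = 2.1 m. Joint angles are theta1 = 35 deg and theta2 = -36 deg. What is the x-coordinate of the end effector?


Convert angles to radians: theta1 = 0.6109, theta2 = -0.6283
x = L1*cos(theta1) + L2*cos(theta1+theta2)
x = 10.649 + 2.0997
x = 12.7487


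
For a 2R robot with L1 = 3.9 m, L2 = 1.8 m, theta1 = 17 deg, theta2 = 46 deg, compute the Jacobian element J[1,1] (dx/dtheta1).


J[1,1] = -L1*sin(t1) - L2*sin(t1+t2)
= -3.9*sin(17) - 1.8*sin(63)
= -2.7441


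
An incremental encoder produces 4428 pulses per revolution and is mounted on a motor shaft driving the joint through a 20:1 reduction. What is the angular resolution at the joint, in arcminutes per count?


counts per rev = 4428
effective counts at joint = 4428 * 20 = 88560
resolution = 360*60 / 88560
= 0.2439 arcmin/count


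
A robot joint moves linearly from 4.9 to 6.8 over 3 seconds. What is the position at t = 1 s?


s = t/T = 1/3 = 0.3333
p(t) = p0 + (pf-p0)*s
= 4.9 + (6.8 - 4.9) * 0.3333
= 5.5333


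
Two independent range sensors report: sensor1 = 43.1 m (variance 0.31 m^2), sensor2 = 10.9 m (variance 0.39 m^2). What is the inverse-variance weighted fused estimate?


w1 = (1/var1) / (1/var1 + 1/var2)
   = 3.2258 / (3.2258 + 2.5641) = 0.5571
w2 = 1 - w1 = 0.4429
fused = w1*s1 + w2*s2 = 24.0129 + 4.8271
= 28.84 m


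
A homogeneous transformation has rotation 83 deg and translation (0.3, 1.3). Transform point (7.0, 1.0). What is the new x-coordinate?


x' = cos(theta)*px - sin(theta)*py + tx
= 0.1219*7.0 - 0.9925*1.0 + 0.3
= 0.1605


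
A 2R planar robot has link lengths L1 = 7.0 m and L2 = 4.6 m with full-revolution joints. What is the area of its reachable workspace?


r_max = L1 + L2 = 11.6 m
r_min = |L1 - L2| = 2.4 m
Area = pi*(r_max^2 - r_min^2)
= pi*(134.56 - 5.76)
= pi * 128.8
= 404.6371 m^2


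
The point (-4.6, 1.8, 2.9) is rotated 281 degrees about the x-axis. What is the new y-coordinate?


Rotation about x-axis: y' = y*cos(theta) - z*sin(theta)
= 1.8 * 0.1908 - 2.9 * -0.9816
= 3.1902


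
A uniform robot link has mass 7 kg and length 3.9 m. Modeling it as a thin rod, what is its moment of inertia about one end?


I = (1/3) * m * L^2
= (1/3) * 7 * 3.9^2
= 0.333333 * 7 * 15.21
= 35.49 kg*m^2


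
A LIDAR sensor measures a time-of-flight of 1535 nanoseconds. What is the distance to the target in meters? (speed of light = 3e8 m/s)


tof = 1535 ns = 1.535e-06 s
dist = c * tof / 2
= 3e8 * 1.535e-06 / 2
= 230.25 m


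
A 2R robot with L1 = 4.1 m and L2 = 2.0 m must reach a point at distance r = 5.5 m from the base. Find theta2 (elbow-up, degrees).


cos(theta2) = (r^2 - L1^2 - L2^2) / (2*L1*L2)
cos(theta2) = (30.25 - 16.81 - 4.0) / 16.4
cos(theta2) = 0.57561
theta2 = 54.8577 degrees


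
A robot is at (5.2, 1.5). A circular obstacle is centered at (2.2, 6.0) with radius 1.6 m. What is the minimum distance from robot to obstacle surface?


center_dist = sqrt((5.2-2.2)^2 + (1.5-6.0)^2)
= sqrt(9.0 + 20.25)
= 5.4083
min_dist = center_dist - radius = 5.4083 - 1.6 = 3.8083 m


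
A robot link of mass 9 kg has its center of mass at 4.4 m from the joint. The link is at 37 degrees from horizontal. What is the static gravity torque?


tau = m*g*L*cos(angle)
= 9 * 9.81 * 4.4 * cos(37 deg)
= 9 * 9.81 * 4.4 * 0.7986
= 310.2507 Nm


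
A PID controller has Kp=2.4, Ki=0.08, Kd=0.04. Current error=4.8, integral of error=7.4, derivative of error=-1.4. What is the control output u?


u = Kp*e + Ki*int(e) + Kd*de/dt
= 2.4*4.8 + 0.08*7.4 + 0.04*(-1.4)
= 11.52 + 0.592 + -0.056
= 12.056


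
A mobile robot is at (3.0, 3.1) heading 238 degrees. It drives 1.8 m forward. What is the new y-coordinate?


y_new = y0 + d*sin(theta)
= 3.1 + 1.8*sin(238)
= 3.1 + -1.5265
= 1.5735


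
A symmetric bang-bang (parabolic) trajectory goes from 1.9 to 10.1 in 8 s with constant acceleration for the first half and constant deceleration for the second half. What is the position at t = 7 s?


Symmetric rest-to-rest: each phase covers (pf-p0)/2 in time T/2. 0.5*a*(T/2)^2 = (pf-p0)/2 => a = 4*(pf-p0)/T^2
a = 4*(10.1-1.9)/8^2 = 0.5125
t = 7 is in the deceleration phase (t > T/2).
p = pf - 0.5*a*(T-t)^2 = 10.1 - 0.5*0.5125*1^2
= 9.8438


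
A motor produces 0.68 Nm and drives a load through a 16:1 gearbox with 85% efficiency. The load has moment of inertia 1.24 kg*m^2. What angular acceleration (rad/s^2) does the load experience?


tau_out = tau_motor * N * eta
= 0.68 * 16 * 0.85 = 9.248 Nm
alpha = tau_out / I = 9.248 / 1.24
= 7.4581 rad/s^2


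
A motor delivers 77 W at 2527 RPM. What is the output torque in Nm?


omega = 2527 * 2*pi/60 = 264.6268 rad/s
tau = P / omega = 77 / 264.6268
= 0.291 Nm


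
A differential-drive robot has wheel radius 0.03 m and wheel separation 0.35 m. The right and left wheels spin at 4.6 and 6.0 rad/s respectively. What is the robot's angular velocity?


vR = r*wR = 0.03*4.6 = 0.138 m/s
vL = r*wL = 0.03*6.0 = 0.18 m/s
v = (vR+vL)/2 = 0.159 m/s
omega = (vR-vL)/L = -0.12 rad/s
angular velocity = -0.12 rad/s


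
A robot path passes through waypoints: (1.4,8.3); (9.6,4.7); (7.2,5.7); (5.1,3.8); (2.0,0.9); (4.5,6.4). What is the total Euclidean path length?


Segment lengths:
  seg1 = sqrt((8.2)^2 + (-3.6)^2) = 8.9554
  seg2 = sqrt((-2.4)^2 + (1.0)^2) = 2.6
  seg3 = sqrt((-2.1)^2 + (-1.9)^2) = 2.832
  seg4 = sqrt((-3.1)^2 + (-2.9)^2) = 4.245
  seg5 = sqrt((2.5)^2 + (5.5)^2) = 6.0415
Total = 24.6739


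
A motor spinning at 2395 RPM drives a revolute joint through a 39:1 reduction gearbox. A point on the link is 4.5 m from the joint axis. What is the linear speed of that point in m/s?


omega_motor = 2395 * 2*pi/60 = 250.8038 rad/s
omega_joint = omega_motor / 39 = 6.4309 rad/s
v = omega_joint * r = 6.4309 * 4.5
= 28.9389 m/s


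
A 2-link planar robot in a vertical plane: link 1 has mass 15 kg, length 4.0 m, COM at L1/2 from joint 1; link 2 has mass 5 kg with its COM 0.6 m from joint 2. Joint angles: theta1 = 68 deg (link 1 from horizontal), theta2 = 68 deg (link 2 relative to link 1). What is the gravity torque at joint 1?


Horizontal distance from joint 1 to link-1 COM:
  x_c1 = (L1/2)*cos(t1) = 2.0 * 0.3746 = 0.7492 m
Horizontal distance from joint 1 to link-2 COM:
  x_c2 = L1*cos(t1) + Lc2*cos(t1+t2)
       = 4.0*0.3746 + 0.6*-0.7193 = 1.0668 m
tau1 = m1*g*x_c1 + m2*g*x_c2
     = 15*9.81*0.7492 + 5*9.81*1.0668
     = 110.2467 + 52.3276
     = 162.5744 Nm


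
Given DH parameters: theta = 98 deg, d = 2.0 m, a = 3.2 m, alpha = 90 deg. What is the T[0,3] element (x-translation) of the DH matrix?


T[0,3] = a * cos(theta)
= 3.2 * cos(98 deg)
= 3.2 * -0.1392
= -0.4454


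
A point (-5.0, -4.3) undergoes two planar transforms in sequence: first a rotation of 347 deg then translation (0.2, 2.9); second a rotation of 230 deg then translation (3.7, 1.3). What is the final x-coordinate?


After transform 1:
x1 = cos(347)*-5.0 - sin(347)*-4.3 + 0.2 = -5.6391
y1 = sin(347)*-5.0 + cos(347)*-4.3 + 2.9 = -0.165
After transform 2:
x2 = cos(230)*-5.6391 - sin(230)*-0.165 + 3.7
= 7.1983


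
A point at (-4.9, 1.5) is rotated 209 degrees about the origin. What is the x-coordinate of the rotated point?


x' = x*cos(theta) - y*sin(theta)
cos(209 deg) = -0.8746, sin(209 deg) = -0.4848
x' = -4.9 * -0.8746 - 1.5 * -0.4848
= 4.2856 - -0.7272
= 5.0129


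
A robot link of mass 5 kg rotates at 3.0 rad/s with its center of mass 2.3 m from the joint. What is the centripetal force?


F = m * omega^2 * r
= 5 * 3.0^2 * 2.3
= 5 * 9.0 * 2.3
= 103.5 N


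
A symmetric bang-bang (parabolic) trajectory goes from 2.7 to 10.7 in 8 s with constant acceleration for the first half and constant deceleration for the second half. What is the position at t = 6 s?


Symmetric rest-to-rest: each phase covers (pf-p0)/2 in time T/2. 0.5*a*(T/2)^2 = (pf-p0)/2 => a = 4*(pf-p0)/T^2
a = 4*(10.7-2.7)/8^2 = 0.5
t = 6 is in the deceleration phase (t > T/2).
p = pf - 0.5*a*(T-t)^2 = 10.7 - 0.5*0.5*2^2
= 9.7


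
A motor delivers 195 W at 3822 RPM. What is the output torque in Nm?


omega = 3822 * 2*pi/60 = 400.2389 rad/s
tau = P / omega = 195 / 400.2389
= 0.4872 Nm


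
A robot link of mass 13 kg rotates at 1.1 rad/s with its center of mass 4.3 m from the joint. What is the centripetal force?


F = m * omega^2 * r
= 13 * 1.1^2 * 4.3
= 13 * 1.21 * 4.3
= 67.639 N


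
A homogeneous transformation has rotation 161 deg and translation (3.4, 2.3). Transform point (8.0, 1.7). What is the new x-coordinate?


x' = cos(theta)*px - sin(theta)*py + tx
= -0.9455*8.0 - 0.3256*1.7 + 3.4
= -4.7176


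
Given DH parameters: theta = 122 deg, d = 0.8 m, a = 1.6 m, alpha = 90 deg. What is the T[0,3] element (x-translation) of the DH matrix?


T[0,3] = a * cos(theta)
= 1.6 * cos(122 deg)
= 1.6 * -0.5299
= -0.8479


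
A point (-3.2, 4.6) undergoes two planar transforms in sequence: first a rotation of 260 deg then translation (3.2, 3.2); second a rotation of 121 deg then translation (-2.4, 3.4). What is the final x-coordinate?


After transform 1:
x1 = cos(260)*-3.2 - sin(260)*4.6 + 3.2 = 8.2858
y1 = sin(260)*-3.2 + cos(260)*4.6 + 3.2 = 5.5526
After transform 2:
x2 = cos(121)*8.2858 - sin(121)*5.5526 + -2.4
= -11.427


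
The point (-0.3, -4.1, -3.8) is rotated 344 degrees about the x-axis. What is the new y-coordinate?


Rotation about x-axis: y' = y*cos(theta) - z*sin(theta)
= -4.1 * 0.9613 - -3.8 * -0.2756
= -4.9886


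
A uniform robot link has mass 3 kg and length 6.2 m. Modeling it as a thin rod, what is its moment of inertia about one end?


I = (1/3) * m * L^2
= (1/3) * 3 * 6.2^2
= 0.333333 * 3 * 38.44
= 38.44 kg*m^2


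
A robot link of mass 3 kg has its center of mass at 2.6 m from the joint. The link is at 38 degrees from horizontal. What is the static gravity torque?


tau = m*g*L*cos(angle)
= 3 * 9.81 * 2.6 * cos(38 deg)
= 3 * 9.81 * 2.6 * 0.788
= 60.297 Nm


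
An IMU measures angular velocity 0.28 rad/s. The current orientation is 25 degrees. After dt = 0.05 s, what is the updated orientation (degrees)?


delta_theta = w * dt = 0.28 * 0.05 = 0.014 rad
= 0.8021 deg
theta_new = 25 + 0.8021 = 25.8021 deg


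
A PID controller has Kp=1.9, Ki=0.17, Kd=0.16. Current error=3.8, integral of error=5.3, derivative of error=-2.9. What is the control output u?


u = Kp*e + Ki*int(e) + Kd*de/dt
= 1.9*3.8 + 0.17*5.3 + 0.16*(-2.9)
= 7.22 + 0.901 + -0.464
= 7.657


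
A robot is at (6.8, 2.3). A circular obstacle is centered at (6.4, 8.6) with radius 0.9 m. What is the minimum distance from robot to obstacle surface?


center_dist = sqrt((6.8-6.4)^2 + (2.3-8.6)^2)
= sqrt(0.16 + 39.69)
= 6.3127
min_dist = center_dist - radius = 6.3127 - 0.9 = 5.4127 m


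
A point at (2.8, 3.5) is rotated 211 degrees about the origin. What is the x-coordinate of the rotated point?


x' = x*cos(theta) - y*sin(theta)
cos(211 deg) = -0.8572, sin(211 deg) = -0.515
x' = 2.8 * -0.8572 - 3.5 * -0.515
= -2.4001 - -1.8026
= -0.5974


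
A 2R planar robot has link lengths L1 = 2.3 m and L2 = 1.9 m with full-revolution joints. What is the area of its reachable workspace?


r_max = L1 + L2 = 4.2 m
r_min = |L1 - L2| = 0.4 m
Area = pi*(r_max^2 - r_min^2)
= pi*(17.64 - 0.16)
= pi * 17.48
= 54.915 m^2


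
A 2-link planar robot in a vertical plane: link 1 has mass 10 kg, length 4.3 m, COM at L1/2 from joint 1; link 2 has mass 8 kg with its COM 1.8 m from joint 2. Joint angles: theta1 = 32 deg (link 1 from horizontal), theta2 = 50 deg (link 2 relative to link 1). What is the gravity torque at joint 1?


Horizontal distance from joint 1 to link-1 COM:
  x_c1 = (L1/2)*cos(t1) = 2.15 * 0.848 = 1.8233 m
Horizontal distance from joint 1 to link-2 COM:
  x_c2 = L1*cos(t1) + Lc2*cos(t1+t2)
       = 4.3*0.848 + 1.8*0.1392 = 3.8971 m
tau1 = m1*g*x_c1 + m2*g*x_c2
     = 10*9.81*1.8233 + 8*9.81*3.8971
     = 178.8661 + 305.8459
     = 484.7119 Nm


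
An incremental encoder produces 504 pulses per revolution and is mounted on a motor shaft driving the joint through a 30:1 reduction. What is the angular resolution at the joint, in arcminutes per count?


counts per rev = 504
effective counts at joint = 504 * 30 = 15120
resolution = 360*60 / 15120
= 1.4286 arcmin/count


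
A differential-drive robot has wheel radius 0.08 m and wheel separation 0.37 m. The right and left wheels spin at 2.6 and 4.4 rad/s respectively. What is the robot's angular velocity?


vR = r*wR = 0.08*2.6 = 0.208 m/s
vL = r*wL = 0.08*4.4 = 0.352 m/s
v = (vR+vL)/2 = 0.28 m/s
omega = (vR-vL)/L = -0.3892 rad/s
angular velocity = -0.3892 rad/s


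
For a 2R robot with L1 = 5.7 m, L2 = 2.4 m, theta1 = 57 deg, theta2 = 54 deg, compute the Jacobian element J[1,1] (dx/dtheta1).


J[1,1] = -L1*sin(t1) - L2*sin(t1+t2)
= -5.7*sin(57) - 2.4*sin(111)
= -7.021


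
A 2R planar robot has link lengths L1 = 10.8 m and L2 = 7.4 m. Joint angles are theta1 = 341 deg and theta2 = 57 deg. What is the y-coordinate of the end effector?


Convert angles to radians: theta1 = 5.9516, theta2 = 0.9948
y = L1*sin(theta1) + L2*sin(theta1+theta2)
y = -3.5161 + 4.5559
y = 1.0398


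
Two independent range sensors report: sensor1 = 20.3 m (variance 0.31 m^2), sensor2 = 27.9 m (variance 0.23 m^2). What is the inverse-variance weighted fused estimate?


w1 = (1/var1) / (1/var1 + 1/var2)
   = 3.2258 / (3.2258 + 4.3478) = 0.4259
w2 = 1 - w1 = 0.5741
fused = w1*s1 + w2*s2 = 8.6463 + 16.0167
= 24.663 m
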